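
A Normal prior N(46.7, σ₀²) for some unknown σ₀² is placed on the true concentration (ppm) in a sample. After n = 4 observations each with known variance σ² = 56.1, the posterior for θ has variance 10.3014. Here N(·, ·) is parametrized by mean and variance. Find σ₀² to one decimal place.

σ₀² = 38.8

For the Normal–Normal model with known σ², precisions add: τ_n = τ₀ + n/σ².
So 1/σ₀² = 1/10.3014 − 4/56.1 = 0.097074 − 0.071301 = 0.025773.
Hence σ₀² = 1/0.025773 ≈ 38.8.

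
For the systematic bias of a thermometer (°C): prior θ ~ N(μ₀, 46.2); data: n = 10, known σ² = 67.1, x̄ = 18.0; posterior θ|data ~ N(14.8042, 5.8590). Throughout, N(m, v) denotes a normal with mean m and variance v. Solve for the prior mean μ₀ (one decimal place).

With known observation variance, the Normal–Normal posterior has precision τ_n = τ₀ + n/σ² and mean μ_n = (τ₀μ₀ + (n/σ²)x̄)/τ_n.
Here τ₀ = 1/46.2 = 0.021645 and τ_data = 10/67.1 = 0.149031, so τ_n = 0.170676.
Rearranging for μ₀: μ₀ = (μ_n·τ_n − τ_data·x̄)/τ₀ = (14.8042·0.170676 − 0.149031·18.0) / 0.021645 = -0.155836/0.021645 ≈ -7.2.

μ₀ = -7.2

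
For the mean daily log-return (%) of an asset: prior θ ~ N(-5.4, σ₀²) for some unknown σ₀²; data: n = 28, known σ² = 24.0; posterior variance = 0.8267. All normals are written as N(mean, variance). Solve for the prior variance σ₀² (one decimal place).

Posterior precision equals prior precision plus data precision: 1/σ_n² = 1/σ₀² + n/σ².
So 1/σ₀² = 1/0.8267 − 28/24.0 = 1.209629 − 1.166667 = 0.042962.
Hence σ₀² = 1/0.042962 ≈ 23.3.

σ₀² = 23.3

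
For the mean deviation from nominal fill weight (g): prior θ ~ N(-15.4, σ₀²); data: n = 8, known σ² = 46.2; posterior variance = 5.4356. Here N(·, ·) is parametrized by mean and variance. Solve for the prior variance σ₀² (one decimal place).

σ₀² = 92.5

Posterior precision equals prior precision plus data precision: 1/σ_n² = 1/σ₀² + n/σ².
So 1/σ₀² = 1/5.4356 − 8/46.2 = 0.183972 − 0.173160 = 0.010812.
Hence σ₀² = 1/0.010812 ≈ 92.5.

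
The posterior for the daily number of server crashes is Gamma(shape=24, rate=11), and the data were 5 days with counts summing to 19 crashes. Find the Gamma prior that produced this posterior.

A Gamma(α, β) prior (rate parametrization) on a Poisson rate with n observations summing to S gives posterior Gamma(α+S, β+n).
So α = 24 − 19 = 5 and β = 11 − 5 = 6.

Gamma(shape=5, rate=6)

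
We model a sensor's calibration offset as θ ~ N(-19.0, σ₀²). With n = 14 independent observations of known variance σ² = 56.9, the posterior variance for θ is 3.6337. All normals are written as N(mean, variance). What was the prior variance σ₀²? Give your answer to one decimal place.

σ₀² = 34.3

Posterior precision equals prior precision plus data precision: 1/σ_n² = 1/σ₀² + n/σ².
So 1/σ₀² = 1/3.6337 − 14/56.9 = 0.275202 − 0.246046 = 0.029156.
Hence σ₀² = 1/0.029156 ≈ 34.3.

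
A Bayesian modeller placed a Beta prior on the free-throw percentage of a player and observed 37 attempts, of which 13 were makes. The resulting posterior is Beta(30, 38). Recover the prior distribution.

Beta(17, 14)

Under Beta–binomial conjugacy the posterior parameters are (α+s, β+f).
Subtract the data counts: 30−13=17, 38−24=14.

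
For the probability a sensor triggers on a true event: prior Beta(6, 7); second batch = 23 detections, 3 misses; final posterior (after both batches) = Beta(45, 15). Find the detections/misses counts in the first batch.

16 detections and 5 misses

Sequential conjugate updates are equivalent to a single update on the pooled data, so total successes = posterior α − prior α and total failures = posterior β − prior β.
Total across both batches: 45−6=39 detections, 15−7=8 misses.
Subtract the second batch: 39−23=16 detections and 8−3=5 misses.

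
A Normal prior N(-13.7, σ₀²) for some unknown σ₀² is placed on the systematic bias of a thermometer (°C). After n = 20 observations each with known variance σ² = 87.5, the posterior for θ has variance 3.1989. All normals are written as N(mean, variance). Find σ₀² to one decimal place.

σ₀² = 11.9

For the Normal–Normal model with known σ², precisions add: τ_n = τ₀ + n/σ².
So 1/σ₀² = 1/3.1989 − 20/87.5 = 0.312607 − 0.228571 = 0.084036.
Hence σ₀² = 1/0.084036 ≈ 11.9.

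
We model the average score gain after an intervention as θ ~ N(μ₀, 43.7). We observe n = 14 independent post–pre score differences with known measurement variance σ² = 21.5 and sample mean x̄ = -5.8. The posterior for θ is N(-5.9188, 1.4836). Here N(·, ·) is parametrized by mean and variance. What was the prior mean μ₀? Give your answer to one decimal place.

μ₀ = -9.3

With known observation variance, the Normal–Normal posterior has precision τ_n = τ₀ + n/σ² and mean μ_n = (τ₀μ₀ + (n/σ²)x̄)/τ_n.
Here τ₀ = 1/43.7 = 0.022883 and τ_data = 14/21.5 = 0.651163, so τ_n = 0.674046.
Rearranging for μ₀: μ₀ = (μ_n·τ_n − τ_data·x̄)/τ₀ = (-5.9188·0.674046 − 0.651163·-5.8) / 0.022883 = -0.212798/0.022883 ≈ -9.3.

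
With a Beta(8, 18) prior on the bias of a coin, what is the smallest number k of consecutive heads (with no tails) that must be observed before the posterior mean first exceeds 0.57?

After k heads and 0 tails the posterior is Beta(8+k, 18), with mean (8+k)/(8+18+k).
Set (8+k)/(26+k) > 0.57 and solve: k > (0.57·26 − 8)/(1 − 0.57) = 15.860.
The smallest integer exceeding 15.860 is 16, and checking k=16: (24)/(42) = 0.5714 > 0.57.

k = 16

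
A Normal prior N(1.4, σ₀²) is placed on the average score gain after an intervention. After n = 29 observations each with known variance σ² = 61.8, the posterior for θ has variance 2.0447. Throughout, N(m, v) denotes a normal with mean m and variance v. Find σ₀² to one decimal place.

Posterior precision equals prior precision plus data precision: 1/σ_n² = 1/σ₀² + n/σ².
So 1/σ₀² = 1/2.0447 − 29/61.8 = 0.489069 − 0.469256 = 0.019813.
Hence σ₀² = 1/0.019813 ≈ 50.5.

σ₀² = 50.5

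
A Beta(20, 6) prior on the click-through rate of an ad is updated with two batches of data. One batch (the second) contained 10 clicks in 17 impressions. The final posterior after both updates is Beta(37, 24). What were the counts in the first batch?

Because Beta–binomial updating is additive in the counts, the combined data contributed (α_post−α_prior, β_post−β_prior) successes and failures.
Total across both batches: 37−20=17 clicks, 24−6=18 non-clicks.
Subtract the second batch: 17−10=7 clicks and 18−7=11 non-clicks.

7 clicks and 11 non-clicks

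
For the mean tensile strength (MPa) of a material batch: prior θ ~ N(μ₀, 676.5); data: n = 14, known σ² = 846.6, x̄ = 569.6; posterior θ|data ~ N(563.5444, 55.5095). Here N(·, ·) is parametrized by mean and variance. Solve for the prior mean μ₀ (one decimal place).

μ₀ = 495.8

The posterior mean is a precision-weighted average: μ_n = (τ₀μ₀ + τ_data·x̄)/(τ₀+τ_data), with τ₀=1/σ₀² and τ_data=n/σ².
Here τ₀ = 1/676.5 = 0.001478 and τ_data = 14/846.6 = 0.016537, so τ_n = 0.018015.
Rearranging for μ₀: μ₀ = (μ_n·τ_n − τ_data·x̄)/τ₀ = (563.5444·0.018015 − 0.016537·569.6) / 0.001478 = 0.732777/0.001478 ≈ 495.8.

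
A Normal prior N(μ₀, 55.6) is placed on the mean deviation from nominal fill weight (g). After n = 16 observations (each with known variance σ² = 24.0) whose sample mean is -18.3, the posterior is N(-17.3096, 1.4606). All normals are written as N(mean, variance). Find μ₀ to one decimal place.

With known observation variance, the Normal–Normal posterior has precision τ_n = τ₀ + n/σ² and mean μ_n = (τ₀μ₀ + (n/σ²)x̄)/τ_n.
Here τ₀ = 1/55.6 = 0.017986 and τ_data = 16/24.0 = 0.666667, so τ_n = 0.684653.
Rearranging for μ₀: μ₀ = (μ_n·τ_n − τ_data·x̄)/τ₀ = (-17.3096·0.684653 − 0.666667·-18.3) / 0.017986 = 0.348937/0.017986 ≈ 19.4.

μ₀ = 19.4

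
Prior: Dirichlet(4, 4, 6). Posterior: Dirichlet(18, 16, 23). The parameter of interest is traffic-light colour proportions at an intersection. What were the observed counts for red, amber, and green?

counts (14, 12, 17)

For a Dirichlet(α) prior with multinomial counts c, the posterior is Dirichlet(α + c) componentwise.
Counts are posterior − prior componentwise: 18−4=14, 16−4=12, 23−6=17.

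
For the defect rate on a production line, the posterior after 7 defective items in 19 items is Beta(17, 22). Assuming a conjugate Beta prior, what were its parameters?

Beta(10, 10)

Beta is conjugate to the binomial likelihood: posterior = Beta(α+s, β+f).
Subtract the data counts: 17−7=10, 22−12=10.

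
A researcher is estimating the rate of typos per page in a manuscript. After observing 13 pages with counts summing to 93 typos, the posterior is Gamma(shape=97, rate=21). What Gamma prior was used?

A Gamma(α, β) prior (rate parametrization) on a Poisson rate with n observations summing to S gives posterior Gamma(α+S, β+n).
So α = 97 − 93 = 4 and β = 21 − 13 = 8.

Gamma(shape=4, rate=8)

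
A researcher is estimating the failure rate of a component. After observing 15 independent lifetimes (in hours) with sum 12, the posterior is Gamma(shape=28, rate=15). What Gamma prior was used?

Gamma(shape=13, rate=3)

Gamma–exponential conjugacy: posterior shape = α + n, posterior rate = β + Σtᵢ.
So α = 28 − 15 = 13 and β = 15 − 12 = 3.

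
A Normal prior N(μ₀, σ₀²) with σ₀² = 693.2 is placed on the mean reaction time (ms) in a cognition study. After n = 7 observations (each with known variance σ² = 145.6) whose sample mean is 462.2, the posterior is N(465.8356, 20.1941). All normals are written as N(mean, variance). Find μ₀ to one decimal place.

μ₀ = 587.0

The posterior mean is a precision-weighted average: μ_n = (τ₀μ₀ + τ_data·x̄)/(τ₀+τ_data), with τ₀=1/σ₀² and τ_data=n/σ².
Here τ₀ = 1/693.2 = 0.001443 and τ_data = 7/145.6 = 0.048077, so τ_n = 0.049520.
Rearranging for μ₀: μ₀ = (μ_n·τ_n − τ_data·x̄)/τ₀ = (465.8356·0.049520 − 0.048077·462.2) / 0.001443 = 0.846990/0.001443 ≈ 587.0.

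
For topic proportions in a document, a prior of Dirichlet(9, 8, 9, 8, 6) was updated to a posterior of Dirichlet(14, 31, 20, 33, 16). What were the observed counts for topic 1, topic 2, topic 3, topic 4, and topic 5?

For a Dirichlet(α) prior with multinomial counts c, the posterior is Dirichlet(α + c) componentwise.
Counts are posterior − prior componentwise: 14−9=5, 31−8=23, 20−9=11, 33−8=25, 16−6=10.

counts (5, 23, 11, 25, 10)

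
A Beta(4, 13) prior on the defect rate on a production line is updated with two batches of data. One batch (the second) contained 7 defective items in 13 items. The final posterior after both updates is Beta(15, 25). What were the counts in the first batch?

4 defective items and 6 good items

Sequential conjugate updates are equivalent to a single update on the pooled data, so total successes = posterior α − prior α and total failures = posterior β − prior β.
Total across both batches: 15−4=11 defective items, 25−13=12 good items.
Subtract the second batch: 11−7=4 defective items and 12−6=6 good items.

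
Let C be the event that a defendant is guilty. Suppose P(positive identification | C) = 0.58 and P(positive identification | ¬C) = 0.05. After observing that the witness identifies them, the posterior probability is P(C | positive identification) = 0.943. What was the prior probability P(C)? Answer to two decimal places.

Bayes' rule in odds form gives O(C|E) = O(C)·[P(E|C)/P(E|¬C)], hence O(C) = O(C|E)/LR.
Posterior odds = 0.943/(1−0.943) = 16.5439. LR = 0.58/0.05 = 11.6000.
Prior odds = 16.5439/11.6000 = 1.4262, so P(C) = 1.4262/(1+1.4262) ≈ 0.59.

P(C) = 0.59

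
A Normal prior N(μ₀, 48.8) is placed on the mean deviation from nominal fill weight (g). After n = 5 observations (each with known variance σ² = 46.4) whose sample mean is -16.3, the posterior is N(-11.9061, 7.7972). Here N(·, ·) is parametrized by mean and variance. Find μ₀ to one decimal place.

The posterior mean is a precision-weighted average: μ_n = (τ₀μ₀ + τ_data·x̄)/(τ₀+τ_data), with τ₀=1/σ₀² and τ_data=n/σ².
Here τ₀ = 1/48.8 = 0.020492 and τ_data = 5/46.4 = 0.107759, so τ_n = 0.128251.
Rearranging for μ₀: μ₀ = (μ_n·τ_n − τ_data·x̄)/τ₀ = (-11.9061·0.128251 − 0.107759·-16.3) / 0.020492 = 0.229502/0.020492 ≈ 11.2.

μ₀ = 11.2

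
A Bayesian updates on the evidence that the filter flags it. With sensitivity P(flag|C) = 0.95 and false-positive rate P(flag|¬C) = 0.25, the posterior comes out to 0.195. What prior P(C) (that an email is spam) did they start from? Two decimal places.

P(C) = 0.06

Bayes' rule in odds form gives O(C|E) = O(C)·[P(E|C)/P(E|¬C)], hence O(C) = O(C|E)/LR.
Posterior odds = 0.195/(1−0.195) = 0.2422. LR = 0.95/0.25 = 3.8000.
Prior odds = 0.2422/3.8000 = 0.0637, so P(C) = 0.0637/(1+0.0637) ≈ 0.06.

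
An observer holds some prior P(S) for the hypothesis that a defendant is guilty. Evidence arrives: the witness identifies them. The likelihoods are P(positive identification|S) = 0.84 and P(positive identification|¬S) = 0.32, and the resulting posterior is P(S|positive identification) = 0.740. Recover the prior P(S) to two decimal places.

In odds form, posterior odds = prior odds × likelihood ratio, so prior odds = posterior odds ÷ LR.
Posterior odds = 0.740/(1−0.740) = 2.8462. LR = 0.84/0.32 = 2.6250.
Prior odds = 2.8462/2.6250 = 1.0843, so P(S) = 1.0843/(1+1.0843) ≈ 0.52.

P(S) = 0.52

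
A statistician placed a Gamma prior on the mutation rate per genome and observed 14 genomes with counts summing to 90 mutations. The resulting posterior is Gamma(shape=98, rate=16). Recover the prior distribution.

Gamma–Poisson conjugacy: posterior shape = α + Σxᵢ, posterior rate = β + n.
So α = 98 − 90 = 8 and β = 16 − 14 = 2.

Gamma(shape=8, rate=2)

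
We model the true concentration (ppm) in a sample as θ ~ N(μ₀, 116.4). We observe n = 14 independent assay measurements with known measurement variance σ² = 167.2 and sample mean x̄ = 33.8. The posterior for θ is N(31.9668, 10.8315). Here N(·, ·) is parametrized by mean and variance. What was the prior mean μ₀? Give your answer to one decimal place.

The posterior mean is a precision-weighted average: μ_n = (τ₀μ₀ + τ_data·x̄)/(τ₀+τ_data), with τ₀=1/σ₀² and τ_data=n/σ².
Here τ₀ = 1/116.4 = 0.008591 and τ_data = 14/167.2 = 0.083732, so τ_n = 0.092323.
Rearranging for μ₀: μ₀ = (μ_n·τ_n − τ_data·x̄)/τ₀ = (31.9668·0.092323 − 0.083732·33.8) / 0.008591 = 0.121129/0.008591 ≈ 14.1.

μ₀ = 14.1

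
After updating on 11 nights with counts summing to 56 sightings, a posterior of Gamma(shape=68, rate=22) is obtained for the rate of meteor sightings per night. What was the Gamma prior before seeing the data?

Gamma(shape=12, rate=11)

Gamma–Poisson conjugacy: posterior shape = α + Σxᵢ, posterior rate = β + n.
So α = 68 − 56 = 12 and β = 22 − 11 = 11.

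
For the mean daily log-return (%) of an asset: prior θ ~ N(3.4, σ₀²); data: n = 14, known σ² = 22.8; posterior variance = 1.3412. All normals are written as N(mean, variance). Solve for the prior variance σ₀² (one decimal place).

For the Normal–Normal model with known σ², precisions add: τ_n = τ₀ + n/σ².
So 1/σ₀² = 1/1.3412 − 14/22.8 = 0.745601 − 0.614035 = 0.131566.
Hence σ₀² = 1/0.131566 ≈ 7.6.

σ₀² = 7.6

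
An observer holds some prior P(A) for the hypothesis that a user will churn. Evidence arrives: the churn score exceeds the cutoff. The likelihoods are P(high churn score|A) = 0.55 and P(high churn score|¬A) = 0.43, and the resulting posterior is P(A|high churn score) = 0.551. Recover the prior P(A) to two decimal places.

P(A) = 0.49

Bayes' rule in odds form gives O(A|E) = O(A)·[P(E|A)/P(E|¬A)], hence O(A) = O(A|E)/LR.
Posterior odds = 0.551/(1−0.551) = 1.2272. LR = 0.55/0.43 = 1.2791.
Prior odds = 1.2272/1.2791 = 0.9594, so P(A) = 0.9594/(1+0.9594) ≈ 0.49.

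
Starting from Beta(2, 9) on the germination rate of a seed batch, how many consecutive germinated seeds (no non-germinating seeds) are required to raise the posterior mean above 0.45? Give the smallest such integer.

k = 6

After k germinated seeds and 0 non-germinating seeds the posterior is Beta(2+k, 9), with mean (2+k)/(2+9+k).
Set (2+k)/(11+k) > 0.45 and solve: k > (0.45·11 − 2)/(1 − 0.45) = 5.364.
The smallest integer exceeding 5.364 is 6.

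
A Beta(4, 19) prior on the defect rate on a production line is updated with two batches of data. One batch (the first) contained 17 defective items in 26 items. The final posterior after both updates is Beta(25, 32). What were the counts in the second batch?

4 defective items and 4 good items

Because Beta–binomial updating is additive in the counts, the combined data contributed (α_post−α_prior, β_post−β_prior) successes and failures.
Total across both batches: 25−4=21 defective items, 32−19=13 good items.
Subtract the first batch: 21−17=4 defective items and 13−9=4 good items.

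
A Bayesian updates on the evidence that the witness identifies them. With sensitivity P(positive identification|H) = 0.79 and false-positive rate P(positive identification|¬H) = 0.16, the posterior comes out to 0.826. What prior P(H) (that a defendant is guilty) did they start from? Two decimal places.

P(H) = 0.49

In odds form, posterior odds = prior odds × likelihood ratio, so prior odds = posterior odds ÷ LR.
Posterior odds = 0.826/(1−0.826) = 4.7471. LR = 0.79/0.16 = 4.9375.
Prior odds = 4.7471/4.9375 = 0.9614, so P(H) = 0.9614/(1+0.9614) ≈ 0.49.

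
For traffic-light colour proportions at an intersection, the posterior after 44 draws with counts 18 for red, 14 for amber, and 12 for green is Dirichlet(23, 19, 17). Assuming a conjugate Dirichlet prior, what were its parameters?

For a Dirichlet(α) prior with multinomial counts c, the posterior is Dirichlet(α + c) componentwise.
Subtract each count from the matching posterior parameter: 23−18=5, 19−14=5, 17−12=5.

Dirichlet(5, 5, 5)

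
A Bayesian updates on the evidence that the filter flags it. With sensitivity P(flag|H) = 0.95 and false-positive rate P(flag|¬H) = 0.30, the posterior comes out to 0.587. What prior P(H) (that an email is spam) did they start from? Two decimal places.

P(H) = 0.31

In odds form, posterior odds = prior odds × likelihood ratio, so prior odds = posterior odds ÷ LR.
Posterior odds = 0.587/(1−0.587) = 1.4213. LR = 0.95/0.30 = 3.1667.
Prior odds = 1.4213/3.1667 = 0.4488, so P(H) = 0.4488/(1+0.4488) ≈ 0.31.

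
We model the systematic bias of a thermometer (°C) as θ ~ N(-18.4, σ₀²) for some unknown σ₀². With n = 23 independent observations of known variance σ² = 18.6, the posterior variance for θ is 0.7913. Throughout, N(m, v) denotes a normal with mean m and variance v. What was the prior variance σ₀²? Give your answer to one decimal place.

For the Normal–Normal model with known σ², precisions add: τ_n = τ₀ + n/σ².
So 1/σ₀² = 1/0.7913 − 23/18.6 = 1.263743 − 1.236559 = 0.027184.
Hence σ₀² = 1/0.027184 ≈ 36.8.

σ₀² = 36.8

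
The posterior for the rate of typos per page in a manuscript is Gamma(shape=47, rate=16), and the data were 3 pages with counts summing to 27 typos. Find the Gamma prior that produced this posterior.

Gamma–Poisson conjugacy: posterior shape = α + Σxᵢ, posterior rate = β + n.
So α = 47 − 27 = 20 and β = 16 − 3 = 13.

Gamma(shape=20, rate=13)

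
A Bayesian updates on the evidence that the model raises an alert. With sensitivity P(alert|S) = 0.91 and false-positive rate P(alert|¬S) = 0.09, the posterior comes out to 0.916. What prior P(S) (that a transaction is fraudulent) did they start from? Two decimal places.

In odds form, posterior odds = prior odds × likelihood ratio, so prior odds = posterior odds ÷ LR.
Posterior odds = 0.916/(1−0.916) = 10.9048. LR = 0.91/0.09 = 10.1111.
Prior odds = 10.9048/10.1111 = 1.0785, so P(S) = 1.0785/(1+1.0785) ≈ 0.52.

P(S) = 0.52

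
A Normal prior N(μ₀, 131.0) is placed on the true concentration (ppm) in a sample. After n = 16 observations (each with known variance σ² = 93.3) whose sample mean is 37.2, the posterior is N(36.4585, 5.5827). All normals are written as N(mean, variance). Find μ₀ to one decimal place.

μ₀ = 19.8

The posterior mean is a precision-weighted average: μ_n = (τ₀μ₀ + τ_data·x̄)/(τ₀+τ_data), with τ₀=1/σ₀² and τ_data=n/σ².
Here τ₀ = 1/131.0 = 0.007634 and τ_data = 16/93.3 = 0.171490, so τ_n = 0.179124.
Rearranging for μ₀: μ₀ = (μ_n·τ_n − τ_data·x̄)/τ₀ = (36.4585·0.179124 − 0.171490·37.2) / 0.007634 = 0.151164/0.007634 ≈ 19.8.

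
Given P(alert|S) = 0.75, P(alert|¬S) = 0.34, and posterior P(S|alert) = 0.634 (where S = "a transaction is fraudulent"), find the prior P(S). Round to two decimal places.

In odds form, posterior odds = prior odds × likelihood ratio, so prior odds = posterior odds ÷ LR.
Posterior odds = 0.634/(1−0.634) = 1.7322. LR = 0.75/0.34 = 2.2059.
Prior odds = 1.7322/2.2059 = 0.7853, so P(S) = 0.7853/(1+0.7853) ≈ 0.44.

P(S) = 0.44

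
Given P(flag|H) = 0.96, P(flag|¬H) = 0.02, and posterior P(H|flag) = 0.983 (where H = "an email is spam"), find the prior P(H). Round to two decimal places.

P(H) = 0.55

Bayes' rule in odds form gives O(H|E) = O(H)·[P(E|H)/P(E|¬H)], hence O(H) = O(H|E)/LR.
Posterior odds = 0.983/(1−0.983) = 57.8235. LR = 0.96/0.02 = 48.0000.
Prior odds = 57.8235/48.0000 = 1.2047, so P(H) = 1.2047/(1+1.2047) ≈ 0.55.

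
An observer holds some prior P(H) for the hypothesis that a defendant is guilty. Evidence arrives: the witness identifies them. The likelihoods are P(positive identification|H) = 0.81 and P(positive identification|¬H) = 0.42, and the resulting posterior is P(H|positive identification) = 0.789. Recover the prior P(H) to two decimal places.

In odds form, posterior odds = prior odds × likelihood ratio, so prior odds = posterior odds ÷ LR.
Posterior odds = 0.789/(1−0.789) = 3.7393. LR = 0.81/0.42 = 1.9286.
Prior odds = 3.7393/1.9286 = 1.9389, so P(H) = 1.9389/(1+1.9389) ≈ 0.66.

P(H) = 0.66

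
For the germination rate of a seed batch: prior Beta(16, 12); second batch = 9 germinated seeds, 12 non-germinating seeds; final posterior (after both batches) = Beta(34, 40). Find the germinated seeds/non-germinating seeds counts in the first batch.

9 germinated seeds and 16 non-germinating seeds

Sequential conjugate updates are equivalent to a single update on the pooled data, so total successes = posterior α − prior α and total failures = posterior β − prior β.
Total across both batches: 34−16=18 germinated seeds, 40−12=28 non-germinating seeds.
Subtract the second batch: 18−9=9 germinated seeds and 28−12=16 non-germinating seeds.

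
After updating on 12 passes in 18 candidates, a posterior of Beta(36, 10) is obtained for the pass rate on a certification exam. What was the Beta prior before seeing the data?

Beta is conjugate to the binomial likelihood: posterior = Beta(α+s, β+f).
Subtract the data counts: 36−12=24, 10−6=4.

Beta(24, 4)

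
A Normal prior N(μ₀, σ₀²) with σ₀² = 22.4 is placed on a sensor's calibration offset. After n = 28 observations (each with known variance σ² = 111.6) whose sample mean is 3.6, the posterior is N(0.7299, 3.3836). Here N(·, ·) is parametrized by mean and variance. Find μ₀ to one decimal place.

μ₀ = -15.4

The posterior mean is a precision-weighted average: μ_n = (τ₀μ₀ + τ_data·x̄)/(τ₀+τ_data), with τ₀=1/σ₀² and τ_data=n/σ².
Here τ₀ = 1/22.4 = 0.044643 and τ_data = 28/111.6 = 0.250896, so τ_n = 0.295539.
Rearranging for μ₀: μ₀ = (μ_n·τ_n − τ_data·x̄)/τ₀ = (0.7299·0.295539 − 0.250896·3.6) / 0.044643 = -0.687512/0.044643 ≈ -15.4.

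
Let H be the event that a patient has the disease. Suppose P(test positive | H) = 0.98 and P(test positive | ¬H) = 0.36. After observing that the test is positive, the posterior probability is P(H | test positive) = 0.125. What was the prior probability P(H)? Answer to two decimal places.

P(H) = 0.05

Bayes' rule in odds form gives O(H|E) = O(H)·[P(E|H)/P(E|¬H)], hence O(H) = O(H|E)/LR.
Posterior odds = 0.125/(1−0.125) = 0.1429. LR = 0.98/0.36 = 2.7222.
Prior odds = 0.1429/2.7222 = 0.0525, so P(H) = 0.0525/(1+0.0525) ≈ 0.05.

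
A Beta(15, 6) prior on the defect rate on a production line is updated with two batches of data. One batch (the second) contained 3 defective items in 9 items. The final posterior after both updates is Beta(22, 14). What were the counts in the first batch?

Because Beta–binomial updating is additive in the counts, the combined data contributed (α_post−α_prior, β_post−β_prior) successes and failures.
Total across both batches: 22−15=7 defective items, 14−6=8 good items.
Subtract the second batch: 7−3=4 defective items and 8−6=2 good items.

4 defective items and 2 good items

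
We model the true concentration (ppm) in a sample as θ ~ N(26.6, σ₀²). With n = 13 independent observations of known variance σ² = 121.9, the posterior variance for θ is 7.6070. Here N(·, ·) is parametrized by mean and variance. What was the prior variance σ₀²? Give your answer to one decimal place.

Posterior precision equals prior precision plus data precision: 1/σ_n² = 1/σ₀² + n/σ².
So 1/σ₀² = 1/7.6070 − 13/121.9 = 0.131458 − 0.106645 = 0.024813.
Hence σ₀² = 1/0.024813 ≈ 40.3.

σ₀² = 40.3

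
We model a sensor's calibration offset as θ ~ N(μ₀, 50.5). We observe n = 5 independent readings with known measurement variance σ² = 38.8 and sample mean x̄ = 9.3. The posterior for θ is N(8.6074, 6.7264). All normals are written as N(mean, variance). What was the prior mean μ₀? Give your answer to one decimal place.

The posterior mean is a precision-weighted average: μ_n = (τ₀μ₀ + τ_data·x̄)/(τ₀+τ_data), with τ₀=1/σ₀² and τ_data=n/σ².
Here τ₀ = 1/50.5 = 0.019802 and τ_data = 5/38.8 = 0.128866, so τ_n = 0.148668.
Rearranging for μ₀: μ₀ = (μ_n·τ_n − τ_data·x̄)/τ₀ = (8.6074·0.148668 − 0.128866·9.3) / 0.019802 = 0.081191/0.019802 ≈ 4.1.

μ₀ = 4.1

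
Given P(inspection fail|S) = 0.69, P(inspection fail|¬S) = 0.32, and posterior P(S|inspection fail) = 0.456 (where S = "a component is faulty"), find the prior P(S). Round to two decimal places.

In odds form, posterior odds = prior odds × likelihood ratio, so prior odds = posterior odds ÷ LR.
Posterior odds = 0.456/(1−0.456) = 0.8382. LR = 0.69/0.32 = 2.1562.
Prior odds = 0.8382/2.1562 = 0.3887, so P(S) = 0.3887/(1+0.3887) ≈ 0.28.

P(S) = 0.28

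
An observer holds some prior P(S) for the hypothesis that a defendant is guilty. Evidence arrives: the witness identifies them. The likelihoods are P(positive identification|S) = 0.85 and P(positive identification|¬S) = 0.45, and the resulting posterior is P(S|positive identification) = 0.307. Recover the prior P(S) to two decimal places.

In odds form, posterior odds = prior odds × likelihood ratio, so prior odds = posterior odds ÷ LR.
Posterior odds = 0.307/(1−0.307) = 0.4430. LR = 0.85/0.45 = 1.8889.
Prior odds = 0.4430/1.8889 = 0.2345, so P(S) = 0.2345/(1+0.2345) ≈ 0.19.

P(S) = 0.19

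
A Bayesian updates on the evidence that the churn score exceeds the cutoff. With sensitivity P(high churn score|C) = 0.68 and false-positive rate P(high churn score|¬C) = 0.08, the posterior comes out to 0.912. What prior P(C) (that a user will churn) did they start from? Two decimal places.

In odds form, posterior odds = prior odds × likelihood ratio, so prior odds = posterior odds ÷ LR.
Posterior odds = 0.912/(1−0.912) = 10.3636. LR = 0.68/0.08 = 8.5000.
Prior odds = 10.3636/8.5000 = 1.2192, so P(C) = 1.2192/(1+1.2192) ≈ 0.55.

P(C) = 0.55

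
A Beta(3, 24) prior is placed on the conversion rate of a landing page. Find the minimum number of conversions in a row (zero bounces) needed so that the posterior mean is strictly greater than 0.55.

k = 27

After k conversions and 0 bounces the posterior is Beta(3+k, 24), with mean (3+k)/(3+24+k).
Set (3+k)/(27+k) > 0.55 and solve: k > (0.55·27 − 3)/(1 − 0.55) = 26.333.
The smallest integer exceeding 26.333 is 27, and checking k=27: (30)/(54) = 0.5556 > 0.55.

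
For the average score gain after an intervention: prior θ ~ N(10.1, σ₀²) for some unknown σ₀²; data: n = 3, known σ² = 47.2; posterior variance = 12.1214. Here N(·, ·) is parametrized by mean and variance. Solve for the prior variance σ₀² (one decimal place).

Posterior precision equals prior precision plus data precision: 1/σ_n² = 1/σ₀² + n/σ².
So 1/σ₀² = 1/12.1214 − 3/47.2 = 0.082499 − 0.063559 = 0.018940.
Hence σ₀² = 1/0.018940 ≈ 52.8.

σ₀² = 52.8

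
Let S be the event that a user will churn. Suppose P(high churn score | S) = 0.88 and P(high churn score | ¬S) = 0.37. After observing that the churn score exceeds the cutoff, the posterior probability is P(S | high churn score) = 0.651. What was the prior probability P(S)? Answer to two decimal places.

P(S) = 0.44

Bayes' rule in odds form gives O(S|E) = O(S)·[P(E|S)/P(E|¬S)], hence O(S) = O(S|E)/LR.
Posterior odds = 0.651/(1−0.651) = 1.8653. LR = 0.88/0.37 = 2.3784.
Prior odds = 1.8653/2.3784 = 0.7843, so P(S) = 0.7843/(1+0.7843) ≈ 0.44.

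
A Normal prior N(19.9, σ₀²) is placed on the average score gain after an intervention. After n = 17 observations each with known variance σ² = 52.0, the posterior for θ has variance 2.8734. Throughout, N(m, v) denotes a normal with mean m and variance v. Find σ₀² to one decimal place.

For the Normal–Normal model with known σ², precisions add: τ_n = τ₀ + n/σ².
So 1/σ₀² = 1/2.8734 − 17/52.0 = 0.348020 − 0.326923 = 0.021097.
Hence σ₀² = 1/0.021097 ≈ 47.4.

σ₀² = 47.4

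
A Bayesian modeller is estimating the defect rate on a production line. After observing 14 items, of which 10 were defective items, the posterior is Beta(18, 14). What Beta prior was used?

Beta(8, 10)

Under Beta–binomial conjugacy the posterior parameters are (α+s, β+f).
Subtract the data counts: 18−10=8, 14−4=10.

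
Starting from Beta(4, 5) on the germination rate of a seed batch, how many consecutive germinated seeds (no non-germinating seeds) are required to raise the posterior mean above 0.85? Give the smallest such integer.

After k germinated seeds and 0 non-germinating seeds the posterior is Beta(4+k, 5), with mean (4+k)/(4+5+k).
Set (4+k)/(9+k) > 0.85 and solve: k > (0.85·9 − 4)/(1 − 0.85) = 24.333.
The smallest integer exceeding 24.333 is 25.

k = 25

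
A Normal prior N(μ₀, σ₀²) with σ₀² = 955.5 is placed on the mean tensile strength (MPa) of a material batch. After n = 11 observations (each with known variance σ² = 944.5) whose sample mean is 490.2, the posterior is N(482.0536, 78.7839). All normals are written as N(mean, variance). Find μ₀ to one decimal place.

With known observation variance, the Normal–Normal posterior has precision τ_n = τ₀ + n/σ² and mean μ_n = (τ₀μ₀ + (n/σ²)x̄)/τ_n.
Here τ₀ = 1/955.5 = 0.001047 and τ_data = 11/944.5 = 0.011646, so τ_n = 0.012693.
Rearranging for μ₀: μ₀ = (μ_n·τ_n − τ_data·x̄)/τ₀ = (482.0536·0.012693 − 0.011646·490.2) / 0.001047 = 0.409837/0.001047 ≈ 391.4.

μ₀ = 391.4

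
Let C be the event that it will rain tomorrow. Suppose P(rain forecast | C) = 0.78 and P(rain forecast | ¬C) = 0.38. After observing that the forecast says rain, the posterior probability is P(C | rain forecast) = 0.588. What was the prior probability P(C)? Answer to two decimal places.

P(C) = 0.41

In odds form, posterior odds = prior odds × likelihood ratio, so prior odds = posterior odds ÷ LR.
Posterior odds = 0.588/(1−0.588) = 1.4272. LR = 0.78/0.38 = 2.0526.
Prior odds = 1.4272/2.0526 = 0.6953, so P(C) = 0.6953/(1+0.6953) ≈ 0.41.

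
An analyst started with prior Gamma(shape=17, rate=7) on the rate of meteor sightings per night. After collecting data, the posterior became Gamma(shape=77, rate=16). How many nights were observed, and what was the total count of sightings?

Gamma–Poisson conjugacy: posterior shape = α + Σxᵢ, posterior rate = β + n.
Matching: Σxᵢ = 77 − 17 = 60 and n = 16 − 7 = 9.

n = 9 nights with total 60 sightings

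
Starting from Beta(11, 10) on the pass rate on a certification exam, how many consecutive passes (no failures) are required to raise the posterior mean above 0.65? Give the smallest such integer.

After k passes and 0 failures the posterior is Beta(11+k, 10), with mean (11+k)/(11+10+k).
Set (11+k)/(21+k) > 0.65 and solve: k > (0.65·21 − 11)/(1 − 0.65) = 7.571.
The smallest integer exceeding 7.571 is 8, and checking k=8: (19)/(29) = 0.6552 > 0.65.

k = 8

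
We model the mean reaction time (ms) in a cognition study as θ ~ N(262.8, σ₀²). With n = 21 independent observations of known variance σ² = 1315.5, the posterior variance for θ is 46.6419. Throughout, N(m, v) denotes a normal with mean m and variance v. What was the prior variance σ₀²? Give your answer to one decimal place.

Posterior precision equals prior precision plus data precision: 1/σ_n² = 1/σ₀² + n/σ².
So 1/σ₀² = 1/46.6419 − 21/1315.5 = 0.021440 − 0.015964 = 0.005476.
Hence σ₀² = 1/0.005476 ≈ 182.6.

σ₀² = 182.6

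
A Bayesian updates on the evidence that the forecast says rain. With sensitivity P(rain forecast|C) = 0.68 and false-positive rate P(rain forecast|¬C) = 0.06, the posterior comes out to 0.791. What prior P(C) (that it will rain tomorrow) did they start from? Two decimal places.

In odds form, posterior odds = prior odds × likelihood ratio, so prior odds = posterior odds ÷ LR.
Posterior odds = 0.791/(1−0.791) = 3.7847. LR = 0.68/0.06 = 11.3333.
Prior odds = 3.7847/11.3333 = 0.3339, so P(C) = 0.3339/(1+0.3339) ≈ 0.25.

P(C) = 0.25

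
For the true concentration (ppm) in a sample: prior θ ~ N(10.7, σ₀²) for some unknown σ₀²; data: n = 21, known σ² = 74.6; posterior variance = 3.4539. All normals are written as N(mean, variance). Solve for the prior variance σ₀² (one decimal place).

For the Normal–Normal model with known σ², precisions add: τ_n = τ₀ + n/σ².
So 1/σ₀² = 1/3.4539 − 21/74.6 = 0.289528 − 0.281501 = 0.008027.
Hence σ₀² = 1/0.008027 ≈ 124.6.

σ₀² = 124.6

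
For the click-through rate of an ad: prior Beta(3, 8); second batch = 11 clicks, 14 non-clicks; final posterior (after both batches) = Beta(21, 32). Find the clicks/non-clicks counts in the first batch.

Because Beta–binomial updating is additive in the counts, the combined data contributed (α_post−α_prior, β_post−β_prior) successes and failures.
Total across both batches: 21−3=18 clicks, 32−8=24 non-clicks.
Subtract the second batch: 18−11=7 clicks and 24−14=10 non-clicks.

7 clicks and 10 non-clicks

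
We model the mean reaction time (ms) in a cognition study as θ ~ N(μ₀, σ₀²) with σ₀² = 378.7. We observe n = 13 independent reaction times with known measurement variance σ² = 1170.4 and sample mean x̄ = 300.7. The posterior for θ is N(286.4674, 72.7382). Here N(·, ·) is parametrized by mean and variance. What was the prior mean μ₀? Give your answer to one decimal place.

With known observation variance, the Normal–Normal posterior has precision τ_n = τ₀ + n/σ² and mean μ_n = (τ₀μ₀ + (n/σ²)x̄)/τ_n.
Here τ₀ = 1/378.7 = 0.002641 and τ_data = 13/1170.4 = 0.011107, so τ_n = 0.013748.
Rearranging for μ₀: μ₀ = (μ_n·τ_n − τ_data·x̄)/τ₀ = (286.4674·0.013748 − 0.011107·300.7) / 0.002641 = 0.598479/0.002641 ≈ 226.6.

μ₀ = 226.6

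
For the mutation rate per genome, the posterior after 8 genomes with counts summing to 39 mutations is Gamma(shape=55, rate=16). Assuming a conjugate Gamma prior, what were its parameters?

Gamma(shape=16, rate=8)

Gamma–Poisson conjugacy: posterior shape = α + Σxᵢ, posterior rate = β + n.
So α = 55 − 39 = 16 and β = 16 − 8 = 8.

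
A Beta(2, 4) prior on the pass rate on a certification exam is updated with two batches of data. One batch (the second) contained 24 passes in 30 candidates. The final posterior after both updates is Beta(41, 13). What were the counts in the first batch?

Because Beta–binomial updating is additive in the counts, the combined data contributed (α_post−α_prior, β_post−β_prior) successes and failures.
Total across both batches: 41−2=39 passes, 13−4=9 failures.
Subtract the second batch: 39−24=15 passes and 9−6=3 failures.

15 passes and 3 failures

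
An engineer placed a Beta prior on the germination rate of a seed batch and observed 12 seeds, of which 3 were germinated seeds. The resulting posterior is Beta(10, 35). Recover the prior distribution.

Under Beta–binomial conjugacy the posterior parameters are (a+s, b+f).
So a = 10 − 3 = 7 and b = 35 − 9 = 26.

Beta(7, 26)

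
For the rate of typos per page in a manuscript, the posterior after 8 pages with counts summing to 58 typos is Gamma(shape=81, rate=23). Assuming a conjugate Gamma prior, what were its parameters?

Gamma–Poisson conjugacy: posterior shape = α + Σxᵢ, posterior rate = β + n.
So α = 81 − 58 = 23 and β = 23 − 8 = 15.

Gamma(shape=23, rate=15)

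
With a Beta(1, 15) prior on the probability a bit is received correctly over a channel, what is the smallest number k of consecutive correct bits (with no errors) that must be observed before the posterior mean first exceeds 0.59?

After k correct bits and 0 errors the posterior is Beta(1+k, 15), with mean (1+k)/(1+15+k).
Set (1+k)/(16+k) > 0.59 and solve: k > (0.59·16 − 1)/(1 − 0.59) = 20.585.
The smallest integer exceeding 20.585 is 21.

k = 21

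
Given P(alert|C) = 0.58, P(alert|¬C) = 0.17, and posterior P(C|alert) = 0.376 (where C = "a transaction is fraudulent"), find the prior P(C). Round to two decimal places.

In odds form, posterior odds = prior odds × likelihood ratio, so prior odds = posterior odds ÷ LR.
Posterior odds = 0.376/(1−0.376) = 0.6026. LR = 0.58/0.17 = 3.4118.
Prior odds = 0.6026/3.4118 = 0.1766, so P(C) = 0.1766/(1+0.1766) ≈ 0.15.

P(C) = 0.15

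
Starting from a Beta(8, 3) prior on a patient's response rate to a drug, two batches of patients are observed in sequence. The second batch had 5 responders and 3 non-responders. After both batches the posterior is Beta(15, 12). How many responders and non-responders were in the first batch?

2 responders and 6 non-responders

Sequential conjugate updates are equivalent to a single update on the pooled data, so total successes = posterior α − prior α and total failures = posterior β − prior β.
Total across both batches: 15−8=7 responders, 12−3=9 non-responders.
Subtract the second batch: 7−5=2 responders and 9−3=6 non-responders.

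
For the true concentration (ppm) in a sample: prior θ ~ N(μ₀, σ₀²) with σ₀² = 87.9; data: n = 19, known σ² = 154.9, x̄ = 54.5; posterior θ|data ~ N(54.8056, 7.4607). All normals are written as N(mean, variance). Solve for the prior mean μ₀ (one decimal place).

μ₀ = 58.1

With known observation variance, the Normal–Normal posterior has precision τ_n = τ₀ + n/σ² and mean μ_n = (τ₀μ₀ + (n/σ²)x̄)/τ_n.
Here τ₀ = 1/87.9 = 0.011377 and τ_data = 19/154.9 = 0.122660, so τ_n = 0.134037.
Rearranging for μ₀: μ₀ = (μ_n·τ_n − τ_data·x̄)/τ₀ = (54.8056·0.134037 − 0.122660·54.5) / 0.011377 = 0.661008/0.011377 ≈ 58.1.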